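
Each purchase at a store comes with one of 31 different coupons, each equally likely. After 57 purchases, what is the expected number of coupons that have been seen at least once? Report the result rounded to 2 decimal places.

For each coupon, P(seen in 57 purchases) = 1 - (30/31)^57 = 0.846.
By linearity of expectation, E[distinct seen] = 31·(1 - (30/31)^57) = 26.217.

26.22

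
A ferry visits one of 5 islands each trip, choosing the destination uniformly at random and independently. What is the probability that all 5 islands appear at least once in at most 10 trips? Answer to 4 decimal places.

Let A_i be the event that island i is missing after 10 trips. By inclusion–exclusion on the A_i,
P(all seen) = Σ_{j=0}^{5} (-1)^j C(5,j)((5-j)/5)^10
= 1.00000 - 0.53687 + 0.06047 - 0.00105 + 0.00000 - 0.00000
= 0.52255.

0.5225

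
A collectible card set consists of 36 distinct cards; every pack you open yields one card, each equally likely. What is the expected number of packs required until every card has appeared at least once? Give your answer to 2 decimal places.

150.28

The wait to go from k to k+1 distinct cards is geometric with mean 36/(36-k).
E[T] = 36/36 + 36/35 + 36/34 + ... + 36/2 + 36/1 = 36·H_{36}.
H_{36} = 4.175, so E[T] = 150.284.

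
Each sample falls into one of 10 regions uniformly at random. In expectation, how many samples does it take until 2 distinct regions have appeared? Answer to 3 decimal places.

2.111

Going from k to k+1 distinct takes a geometric number of samples with mean 10/(10-k).
Sum over k = 0,...,1: E = 10/10 + 10/9 = 2.1111.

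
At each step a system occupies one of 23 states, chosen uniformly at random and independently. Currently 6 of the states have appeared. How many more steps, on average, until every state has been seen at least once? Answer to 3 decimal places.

79.110

With k distinct states already seen, the next new one takes an expected 23/(23-k) steps.
Sum over k = 6,...,22: E = 23/17 + 23/16 + 23/15 + ... + 23/2 + 23/1 = 79.1097.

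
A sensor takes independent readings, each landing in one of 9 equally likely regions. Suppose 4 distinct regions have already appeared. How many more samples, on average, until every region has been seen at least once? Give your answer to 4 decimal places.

20.5500

From k distinct to k+1 distinct takes on average 9/(9-k) samples.
Sum over k = 4,...,8: E = 9/5 + 9/4 + 9/3 + 9/2 + 9/1 = 20.55000.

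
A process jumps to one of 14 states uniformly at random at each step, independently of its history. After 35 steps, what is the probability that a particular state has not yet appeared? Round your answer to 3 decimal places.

0.075

Each step misses the fixed state with probability (14-1)/14 = 13/14, independently.
P(still missing after 35) = (13/14)^35 = 0.0747.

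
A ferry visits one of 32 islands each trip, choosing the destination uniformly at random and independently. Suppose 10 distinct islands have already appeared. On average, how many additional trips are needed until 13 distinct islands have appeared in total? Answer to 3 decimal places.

From k distinct to k+1 distinct takes on average 32/(32-k) trips.
Sum over k = 10,...,12: E = 32/22 + 32/21 + 32/20 = 4.5784.

4.578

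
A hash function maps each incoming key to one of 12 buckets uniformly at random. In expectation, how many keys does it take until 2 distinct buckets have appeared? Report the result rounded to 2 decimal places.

2.09

Going from k to k+1 distinct takes a geometric number of keys with mean 12/(12-k).
Sum over k = 0,...,1: E = 12/12 + 12/11 = 2.091.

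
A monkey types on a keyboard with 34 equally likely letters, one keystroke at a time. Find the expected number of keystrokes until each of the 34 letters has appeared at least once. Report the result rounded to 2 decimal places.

After k distinct letters have appeared, the next keystroke gives a new one with probability (34-k)/34, so the expected wait for the (k+1)-th is 34/(34-k).
E[T] = 34/34 + 34/33 + 34/32 + ... + 34/2 + 34/1 = 34·H_{34}.
H_{34} = 4.118, so E[T] = 140.019.

140.02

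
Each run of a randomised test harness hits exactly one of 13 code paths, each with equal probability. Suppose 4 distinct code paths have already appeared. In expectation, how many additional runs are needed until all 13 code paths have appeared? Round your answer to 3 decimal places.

36.777

From k distinct to k+1 distinct takes on average 13/(13-k) runs.
Sum over k = 4,...,12: E = 13/9 + 13/8 + 13/7 + ... + 13/2 + 13/1 = 36.7766.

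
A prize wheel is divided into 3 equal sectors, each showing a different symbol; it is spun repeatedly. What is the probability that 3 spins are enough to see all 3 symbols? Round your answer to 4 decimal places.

Let A_i be the event that symbol i is missing after 3 spins. By inclusion–exclusion on the A_i,
P(all seen) = Σ_{j=0}^{3} (-1)^j C(3,j)((3-j)/3)^3
= 1.00000 - 0.88889 + 0.11111 - 0.00000
= 0.22222.

0.2222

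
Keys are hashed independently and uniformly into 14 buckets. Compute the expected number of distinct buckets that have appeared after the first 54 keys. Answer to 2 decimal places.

13.74

For each bucket, P(seen in 54 keys) = 1 - (13/14)^54 = 0.982.
By linearity of expectation, E[distinct seen] = 14·(1 - (13/14)^54) = 13.744.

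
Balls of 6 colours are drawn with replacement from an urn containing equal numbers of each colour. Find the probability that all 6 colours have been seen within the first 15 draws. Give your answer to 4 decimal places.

Let A_i be the event that colour i is missing after 15 draws. By inclusion–exclusion on the A_i,
P(all seen) = Σ_{j=0}^{6} (-1)^j C(6,j)((6-j)/6)^15
= 1.00000 - 0.38943 + 0.03425 - 0.00061 + 0.00000 - 0.00000 + 0.00000
= 0.64421.

0.6442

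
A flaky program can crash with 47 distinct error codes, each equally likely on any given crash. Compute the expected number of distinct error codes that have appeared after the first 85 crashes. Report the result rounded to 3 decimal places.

39.446

For each error code, P(seen in 85 crashes) = 1 - (46/47)^85 = 0.8393.
By linearity of expectation, E[distinct seen] = 47·(1 - (46/47)^85) = 39.4457.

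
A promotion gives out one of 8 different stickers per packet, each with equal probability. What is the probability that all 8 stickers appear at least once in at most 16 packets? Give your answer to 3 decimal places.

0.307

By inclusion–exclusion over which stickers are missing,
P(all seen) = Σ_{j=0}^{8} (-1)^j C(8,j)((8-j)/8)^16
= 1.0000 - 0.9445 + 0.2806 - 0.0304 + 0.0011 - 0.0000 + 0.0000 - 0.0000 + 0.0000
= 0.3068.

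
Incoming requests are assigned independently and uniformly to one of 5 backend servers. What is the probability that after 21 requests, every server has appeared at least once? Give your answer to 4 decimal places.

0.9541

By inclusion–exclusion over which servers are missing,
P(all seen) = Σ_{j=0}^{5} (-1)^j C(5,j)((5-j)/5)^21
= 1.00000 - 0.04612 + 0.00022 - 0.00000 + 0.00000 - 0.00000
= 0.95410.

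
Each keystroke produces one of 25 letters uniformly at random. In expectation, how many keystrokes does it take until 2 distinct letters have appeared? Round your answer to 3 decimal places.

2.042

With k distinct letters already seen, the next new one arrives after an expected 25/(25-k) keystrokes.
Sum over k = 0,...,1: E = 25/25 + 25/24 = 2.0417.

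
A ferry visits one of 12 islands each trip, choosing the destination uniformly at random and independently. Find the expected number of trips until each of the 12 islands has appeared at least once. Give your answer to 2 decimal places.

Split into phases: going from k distinct to k+1 distinct takes on average 12/(12-k) trips.
E[T] = 12/12 + 12/11 + 12/10 + ... + 12/2 + 12/1 = 12·H_{12}.
H_{12} = 3.103, so E[T] = 37.239.

37.24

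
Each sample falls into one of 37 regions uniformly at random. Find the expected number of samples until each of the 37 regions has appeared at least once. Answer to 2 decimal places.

155.46

Split into phases: going from k distinct to k+1 distinct takes on average 37/(37-k) samples.
E[T] = 37/37 + 37/36 + 37/35 + ... + 37/2 + 37/1 = 37·H_{37}.
H_{37} = 4.202, so E[T] = 155.459.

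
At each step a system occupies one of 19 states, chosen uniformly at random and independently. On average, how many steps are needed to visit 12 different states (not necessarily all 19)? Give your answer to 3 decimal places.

18.143

With k distinct states already seen, the next new one arrives after an expected 19/(19-k) steps.
Sum over k = 0,...,11: E = 19/19 + 19/18 + 19/17 + ... + 19/9 + 19/8 = 18.1428.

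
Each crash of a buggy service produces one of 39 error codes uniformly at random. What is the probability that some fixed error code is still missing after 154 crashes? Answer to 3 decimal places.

0.018

Each crash misses the fixed error code with probability (39-1)/39 = 38/39, independently.
P(still missing after 154) = (38/39)^154 = 0.0183.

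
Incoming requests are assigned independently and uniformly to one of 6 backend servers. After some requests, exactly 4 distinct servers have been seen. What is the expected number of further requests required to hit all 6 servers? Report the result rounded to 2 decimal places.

From k distinct to k+1 distinct takes on average 6/(6-k) requests.
Sum over k = 4,...,5: E = 6/2 + 6/1 = 9.000.

9.00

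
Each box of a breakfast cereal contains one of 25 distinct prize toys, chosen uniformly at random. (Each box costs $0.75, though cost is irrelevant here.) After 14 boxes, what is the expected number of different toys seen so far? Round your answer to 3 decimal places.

For each toy, P(seen in 14 boxes) = 1 - (24/25)^14 = 0.4353.
By linearity of expectation, E[distinct seen] = 25·(1 - (24/25)^14) = 10.8832.

10.883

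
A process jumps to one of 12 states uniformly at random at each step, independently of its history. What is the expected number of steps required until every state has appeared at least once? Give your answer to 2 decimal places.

37.24

After k distinct states have appeared, the next step gives a new one with probability (12-k)/12, so the expected wait for the (k+1)-th is 12/(12-k).
E[T] = 12/12 + 12/11 + 12/10 + ... + 12/2 + 12/1 = 12·H_{12}.
H_{12} = 3.103, so E[T] = 37.239.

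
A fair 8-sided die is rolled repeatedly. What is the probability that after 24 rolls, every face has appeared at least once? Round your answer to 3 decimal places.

0.703

Let A_i be the event that face i is missing after 24 rolls. By inclusion–exclusion on the A_i,
P(all seen) = Σ_{j=0}^{8} (-1)^j C(8,j)((8-j)/8)^24
= 1.0000 - 0.3246 + 0.0281 - 0.0007 + 0.0000 - 0.0000 + 0.0000 - 0.0000 + 0.0000
= 0.7028.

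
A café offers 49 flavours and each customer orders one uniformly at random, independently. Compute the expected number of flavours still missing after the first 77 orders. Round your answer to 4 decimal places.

10.0155

For each flavour, P(unseen after 77) = (48/49)^77 = 0.20440.
By linearity of expectation, E[unseen] = 49·(48/49)^77 = 10.01551.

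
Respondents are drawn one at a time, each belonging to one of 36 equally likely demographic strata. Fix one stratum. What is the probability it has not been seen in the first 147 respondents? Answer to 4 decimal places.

Each respondent misses the fixed stratum with probability (36-1)/36 = 35/36, independently.
P(still missing after 147) = (35/36)^147 = 0.01591.

0.0159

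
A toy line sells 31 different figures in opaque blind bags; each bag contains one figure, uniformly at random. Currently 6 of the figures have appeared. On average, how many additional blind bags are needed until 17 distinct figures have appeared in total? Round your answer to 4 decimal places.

17.4963

From k distinct to k+1 distinct takes on average 31/(31-k) blind bags.
Sum over k = 6,...,16: E = 31/25 + 31/24 + 31/23 + ... + 31/16 + 31/15 = 17.49627.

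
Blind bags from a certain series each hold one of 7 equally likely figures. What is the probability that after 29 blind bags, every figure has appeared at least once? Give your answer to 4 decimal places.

0.9211

Let A_i be the event that figure i is missing after 29 blind bags. By inclusion–exclusion on the A_i,
P(all seen) = Σ_{j=0}^{7} (-1)^j C(7,j)((7-j)/7)^29
= 1.00000 - 0.08010 + 0.00121 - 0.00000 + 0.00000 - 0.00000 + 0.00000 - 0.00000
= 0.92111.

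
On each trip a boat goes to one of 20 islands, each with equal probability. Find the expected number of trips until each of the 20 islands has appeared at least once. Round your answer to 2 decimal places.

The wait to go from k to k+1 distinct islands is geometric with mean 20/(20-k).
E[T] = 20/20 + 20/19 + 20/18 + ... + 20/2 + 20/1 = 20·H_{20}.
H_{20} = 3.598, so E[T] = 71.955.

71.95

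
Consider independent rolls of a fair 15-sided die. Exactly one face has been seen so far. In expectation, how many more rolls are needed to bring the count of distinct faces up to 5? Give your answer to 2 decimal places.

From k distinct to k+1 distinct takes on average 15/(15-k) rolls.
Sum over k = 1,...,4: E = 15/14 + 15/13 + 15/12 + 15/11 = 4.839.

4.84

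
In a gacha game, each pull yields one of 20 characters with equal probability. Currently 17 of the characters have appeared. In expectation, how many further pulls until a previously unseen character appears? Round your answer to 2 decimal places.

6.67

Each pull yields a new character with probability (20-17)/20 = 3/20, so the wait is geometric with mean 20/3.
E = 20/3 = 6.667.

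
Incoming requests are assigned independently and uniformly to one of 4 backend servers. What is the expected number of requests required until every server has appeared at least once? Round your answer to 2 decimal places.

8.33

The wait to go from k to k+1 distinct servers is geometric with mean 4/(4-k).
E[T] = 4/4 + 4/3 + 4/2 + 4/1 = 4·H_{4}.
H_{4} = 2.083, so E[T] = 8.333.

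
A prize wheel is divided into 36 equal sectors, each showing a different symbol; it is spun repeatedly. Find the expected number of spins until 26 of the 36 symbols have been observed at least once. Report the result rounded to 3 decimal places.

With k distinct symbols already seen, the next new one arrives after an expected 36/(36-k) spins.
Sum over k = 0,...,25: E = 36/36 + 36/35 + 36/34 + ... + 36/12 + 36/11 = 44.8413.

44.841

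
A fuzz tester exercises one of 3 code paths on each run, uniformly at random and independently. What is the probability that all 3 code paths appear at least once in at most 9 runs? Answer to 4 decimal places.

0.9221

Let A_i be the event that code path i is missing after 9 runs. By inclusion–exclusion on the A_i,
P(all seen) = Σ_{j=0}^{3} (-1)^j C(3,j)((3-j)/3)^9
= 1.00000 - 0.07804 + 0.00015 - 0.00000
= 0.92212.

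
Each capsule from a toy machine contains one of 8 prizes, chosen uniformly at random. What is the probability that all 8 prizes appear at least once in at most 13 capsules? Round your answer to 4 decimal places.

0.1393

By inclusion–exclusion over which prizes are missing,
P(all seen) = Σ_{j=0}^{8} (-1)^j C(8,j)((8-j)/8)^13
= 1.00000 - 1.40992 + 0.66520 - 0.12434 + 0.00854 - 0.00016 + 0.00000 - 0.00000 + 0.00000
= 0.13932.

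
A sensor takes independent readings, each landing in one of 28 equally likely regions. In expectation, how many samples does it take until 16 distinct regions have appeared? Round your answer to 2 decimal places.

23.07

With k distinct regions already seen, the next new one arrives after an expected 28/(28-k) samples.
Sum over k = 0,...,15: E = 28/28 + 28/27 + 28/26 + ... + 28/14 + 28/13 = 23.071.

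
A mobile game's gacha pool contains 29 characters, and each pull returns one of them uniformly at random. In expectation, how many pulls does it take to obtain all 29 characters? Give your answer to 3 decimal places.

114.888

After k distinct characters have appeared, the next pull gives a new one with probability (29-k)/29, so the expected wait for the (k+1)-th is 29/(29-k).
E[T] = 29/29 + 29/28 + 29/27 + ... + 29/2 + 29/1 = 29·H_{29}.
H_{29} = 3.9617, so E[T] = 114.8880.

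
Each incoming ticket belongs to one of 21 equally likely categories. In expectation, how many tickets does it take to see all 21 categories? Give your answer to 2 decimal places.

76.55

After k distinct categories have appeared, the next ticket gives a new one with probability (21-k)/21, so the expected wait for the (k+1)-th is 21/(21-k).
E[T] = 21/21 + 21/20 + 21/19 + ... + 21/2 + 21/1 = 21·H_{21}.
H_{21} = 3.645, so E[T] = 76.553.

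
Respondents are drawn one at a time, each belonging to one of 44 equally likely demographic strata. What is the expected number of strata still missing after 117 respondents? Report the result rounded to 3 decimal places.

For each stratum, P(unseen after 117) = (43/44)^117 = 0.0679.
By linearity of expectation, E[unseen] = 44·(43/44)^117 = 2.9874.

2.987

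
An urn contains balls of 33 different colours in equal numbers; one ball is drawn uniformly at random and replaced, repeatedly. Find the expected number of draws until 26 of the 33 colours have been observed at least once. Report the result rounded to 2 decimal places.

49.37

Going from k to k+1 distinct takes a geometric number of draws with mean 33/(33-k).
Sum over k = 0,...,25: E = 33/33 + 33/32 + 33/31 + ... + 33/9 + 33/8 = 49.366.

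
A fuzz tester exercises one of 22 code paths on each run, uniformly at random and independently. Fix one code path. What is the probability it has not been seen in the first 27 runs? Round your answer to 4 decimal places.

Each run misses the fixed code path with probability (22-1)/22 = 21/22, independently.
P(still missing after 27) = (21/22)^27 = 0.28478.

0.2848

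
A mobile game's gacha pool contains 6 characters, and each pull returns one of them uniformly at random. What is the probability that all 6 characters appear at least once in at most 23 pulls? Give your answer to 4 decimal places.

By inclusion–exclusion over which characters are missing,
P(all seen) = Σ_{j=0}^{6} (-1)^j C(6,j)((6-j)/6)^23
= 1.00000 - 0.09057 + 0.00134 - 0.00000 + 0.00000 - 0.00000 + 0.00000
= 0.91076.

0.9108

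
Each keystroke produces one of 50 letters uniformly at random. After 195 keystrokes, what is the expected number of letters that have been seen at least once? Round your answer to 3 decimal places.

For each letter, P(seen in 195 keystrokes) = 1 - (49/50)^195 = 0.9805.
By linearity of expectation, E[distinct seen] = 50·(1 - (49/50)^195) = 49.0271.

49.027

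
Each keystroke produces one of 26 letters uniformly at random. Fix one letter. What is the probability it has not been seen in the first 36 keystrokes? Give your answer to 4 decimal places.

0.2437

On each keystroke the fixed letter fails to appear with probability 25/26.
P(still missing after 36) = (25/26)^36 = 0.24367.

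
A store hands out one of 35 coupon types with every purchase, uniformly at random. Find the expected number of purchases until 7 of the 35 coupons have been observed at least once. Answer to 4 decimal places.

7.6864

Going from k to k+1 distinct takes a geometric number of purchases with mean 35/(35-k).
Sum over k = 0,...,6: E = 35/35 + 35/34 + 35/33 + ... + 35/30 + 35/29 = 7.68636.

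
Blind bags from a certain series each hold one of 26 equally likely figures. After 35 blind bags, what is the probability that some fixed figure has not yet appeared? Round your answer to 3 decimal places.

On each blind bag the fixed figure fails to appear with probability 25/26.
P(still missing after 35) = (25/26)^35 = 0.2534.

0.253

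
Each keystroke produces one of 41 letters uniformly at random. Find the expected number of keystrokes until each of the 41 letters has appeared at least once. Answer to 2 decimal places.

176.42

After k distinct letters have appeared, the next keystroke gives a new one with probability (41-k)/41, so the expected wait for the (k+1)-th is 41/(41-k).
E[T] = 41/41 + 41/40 + 41/39 + ... + 41/2 + 41/1 = 41·H_{41}.
H_{41} = 4.303, so E[T] = 176.420.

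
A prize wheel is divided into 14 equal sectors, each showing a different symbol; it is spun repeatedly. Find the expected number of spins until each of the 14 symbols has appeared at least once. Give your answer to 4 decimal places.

45.5219

The wait to go from k to k+1 distinct symbols is geometric with mean 14/(14-k).
E[T] = 14/14 + 14/13 + 14/12 + ... + 14/2 + 14/1 = 14·H_{14}.
H_{14} = 3.25156, so E[T] = 45.52187.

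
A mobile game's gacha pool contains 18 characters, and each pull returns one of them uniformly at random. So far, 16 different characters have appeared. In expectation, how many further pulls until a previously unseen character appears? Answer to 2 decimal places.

9.00

Each pull yields a new character with probability (18-16)/18 = 2/18, so the wait is geometric with mean 18/2.
E = 18/2 = 9.000.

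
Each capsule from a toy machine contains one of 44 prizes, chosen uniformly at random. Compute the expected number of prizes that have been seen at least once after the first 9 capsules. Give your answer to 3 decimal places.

For each prize, P(seen in 9 capsules) = 1 - (43/44)^9 = 0.1869.
By linearity of expectation, E[distinct seen] = 44·(1 - (43/44)^9) = 8.2238.

8.224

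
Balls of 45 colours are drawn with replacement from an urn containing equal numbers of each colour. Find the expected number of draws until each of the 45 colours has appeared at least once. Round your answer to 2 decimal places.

197.77

The wait to go from k to k+1 distinct colours is geometric with mean 45/(45-k).
E[T] = 45/45 + 45/44 + 45/43 + ... + 45/2 + 45/1 = 45·H_{45}.
H_{45} = 4.395, so E[T] = 197.773.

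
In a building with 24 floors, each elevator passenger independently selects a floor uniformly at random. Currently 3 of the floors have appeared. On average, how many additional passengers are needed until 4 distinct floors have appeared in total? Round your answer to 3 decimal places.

The wait to go from k to k+1 distinct floors is geometric with mean 24/(24-k).
Only the k = 3 term is needed: E = 24/21 = 1.1429.

1.143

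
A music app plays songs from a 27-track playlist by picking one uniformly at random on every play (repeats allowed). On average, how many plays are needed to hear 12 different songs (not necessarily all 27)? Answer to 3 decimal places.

15.477

Going from k to k+1 distinct takes a geometric number of plays with mean 27/(27-k).
Sum over k = 0,...,11: E = 27/27 + 27/26 + 27/25 + ... + 27/17 + 27/16 = 15.4771.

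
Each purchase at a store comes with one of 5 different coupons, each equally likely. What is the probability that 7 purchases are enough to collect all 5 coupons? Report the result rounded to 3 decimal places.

0.215

By inclusion–exclusion over which coupons are missing,
P(all seen) = Σ_{j=0}^{5} (-1)^j C(5,j)((5-j)/5)^7
= 1.0000 - 1.0486 + 0.2799 - 0.0164 + 0.0001 - 0.0000
= 0.2150.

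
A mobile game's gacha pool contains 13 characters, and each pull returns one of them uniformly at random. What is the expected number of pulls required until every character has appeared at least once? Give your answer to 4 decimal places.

Split into phases: going from k distinct to k+1 distinct takes on average 13/(13-k) pulls.
E[T] = 13/13 + 13/12 + 13/11 + ... + 13/2 + 13/1 = 13·H_{13}.
H_{13} = 3.18013, so E[T] = 41.34174.

41.3417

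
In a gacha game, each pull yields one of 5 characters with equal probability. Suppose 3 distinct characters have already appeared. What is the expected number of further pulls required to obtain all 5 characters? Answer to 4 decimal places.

7.5000

From k distinct to k+1 distinct takes on average 5/(5-k) pulls.
Sum over k = 3,...,4: E = 5/2 + 5/1 = 7.50000.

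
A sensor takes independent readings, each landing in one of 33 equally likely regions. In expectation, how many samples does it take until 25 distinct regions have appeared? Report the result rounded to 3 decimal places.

Going from k to k+1 distinct takes a geometric number of samples with mean 33/(33-k).
Sum over k = 0,...,24: E = 33/33 + 33/32 + 33/31 + ... + 33/10 + 33/9 = 45.2411.

45.241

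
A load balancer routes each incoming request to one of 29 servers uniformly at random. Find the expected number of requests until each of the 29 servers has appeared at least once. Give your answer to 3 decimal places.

The wait to go from k to k+1 distinct servers is geometric with mean 29/(29-k).
E[T] = 29/29 + 29/28 + 29/27 + ... + 29/2 + 29/1 = 29·H_{29}.
H_{29} = 3.9617, so E[T] = 114.8880.

114.888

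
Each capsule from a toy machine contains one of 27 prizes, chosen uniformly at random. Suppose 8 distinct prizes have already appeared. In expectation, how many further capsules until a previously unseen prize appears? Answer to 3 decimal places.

The number of capsules until the next new prize is geometric with success probability 19/27, so its mean is 27/19.
E = 27/19 = 1.4211.

1.421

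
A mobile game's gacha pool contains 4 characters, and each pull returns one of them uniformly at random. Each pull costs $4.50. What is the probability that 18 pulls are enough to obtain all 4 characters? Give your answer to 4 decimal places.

0.9775

Let A_i be the event that character i is missing after 18 pulls. By inclusion–exclusion on the A_i,
P(all seen) = Σ_{j=0}^{4} (-1)^j C(4,j)((4-j)/4)^18
= 1.00000 - 0.02255 + 0.00002 - 0.00000 + 0.00000
= 0.97747.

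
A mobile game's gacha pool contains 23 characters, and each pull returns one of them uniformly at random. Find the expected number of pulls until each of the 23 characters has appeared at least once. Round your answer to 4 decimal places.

Split into phases: going from k distinct to k+1 distinct takes on average 23/(23-k) pulls.
E[T] = 23/23 + 23/22 + 23/21 + ... + 23/2 + 23/1 = 23·H_{23}.
H_{23} = 3.73429, so E[T] = 85.88870.

85.8887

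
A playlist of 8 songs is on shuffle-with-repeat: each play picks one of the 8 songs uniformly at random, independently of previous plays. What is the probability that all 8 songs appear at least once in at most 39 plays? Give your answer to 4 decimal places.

0.9566

Let A_i be the event that song i is missing after 39 plays. By inclusion–exclusion on the A_i,
P(all seen) = Σ_{j=0}^{8} (-1)^j C(8,j)((8-j)/8)^39
= 1.00000 - 0.04379 + 0.00038 - 0.00000 + 0.00000 - 0.00000 + 0.00000 - 0.00000 + 0.00000
= 0.95658.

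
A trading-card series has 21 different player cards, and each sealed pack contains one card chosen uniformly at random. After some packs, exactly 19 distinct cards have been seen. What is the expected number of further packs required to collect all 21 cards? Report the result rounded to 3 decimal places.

From k distinct to k+1 distinct takes on average 21/(21-k) packs.
Sum over k = 19,...,20: E = 21/2 + 21/1 = 31.5000.

31.500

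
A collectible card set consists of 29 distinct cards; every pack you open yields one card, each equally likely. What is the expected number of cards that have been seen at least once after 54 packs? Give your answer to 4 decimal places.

For each card, P(seen in 54 packs) = 1 - (28/29)^54 = 0.84967.
By linearity of expectation, E[distinct seen] = 29·(1 - (28/29)^54) = 24.64047.

24.6405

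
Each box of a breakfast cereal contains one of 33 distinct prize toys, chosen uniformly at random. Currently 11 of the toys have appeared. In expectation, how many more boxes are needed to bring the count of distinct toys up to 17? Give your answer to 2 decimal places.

From k distinct to k+1 distinct takes on average 33/(33-k) boxes.
Sum over k = 11,...,16: E = 33/22 + 33/21 + 33/20 + 33/19 + 33/18 + 33/17 = 10.233.

10.23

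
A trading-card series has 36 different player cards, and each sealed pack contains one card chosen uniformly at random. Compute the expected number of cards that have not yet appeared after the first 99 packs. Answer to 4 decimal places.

2.2136

For each card, P(unseen after 99) = (35/36)^99 = 0.06149.
By linearity of expectation, E[unseen] = 36·(35/36)^99 = 2.21356.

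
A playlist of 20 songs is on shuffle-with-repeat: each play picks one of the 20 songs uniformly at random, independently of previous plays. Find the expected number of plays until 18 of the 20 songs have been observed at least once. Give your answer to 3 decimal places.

41.955

Going from k to k+1 distinct takes a geometric number of plays with mean 20/(20-k).
Sum over k = 0,...,17: E = 20/20 + 20/19 + 20/18 + ... + 20/4 + 20/3 = 41.9548.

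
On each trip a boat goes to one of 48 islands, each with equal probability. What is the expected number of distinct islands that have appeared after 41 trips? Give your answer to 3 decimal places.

27.753

For each island, P(seen in 41 trips) = 1 - (47/48)^41 = 0.5782.
By linearity of expectation, E[distinct seen] = 48·(1 - (47/48)^41) = 27.7529.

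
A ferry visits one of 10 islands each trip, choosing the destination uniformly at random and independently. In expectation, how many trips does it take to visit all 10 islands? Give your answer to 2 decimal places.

29.29

Split into phases: going from k distinct to k+1 distinct takes on average 10/(10-k) trips.
E[T] = 10/10 + 10/9 + 10/8 + ... + 10/2 + 10/1 = 10·H_{10}.
H_{10} = 2.929, so E[T] = 29.290.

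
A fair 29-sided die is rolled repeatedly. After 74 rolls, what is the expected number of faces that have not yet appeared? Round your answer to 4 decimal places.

For each face, P(unseen after 74) = (28/29)^74 = 0.07451.
By linearity of expectation, E[unseen] = 29·(28/29)^74 = 2.16093.

2.1609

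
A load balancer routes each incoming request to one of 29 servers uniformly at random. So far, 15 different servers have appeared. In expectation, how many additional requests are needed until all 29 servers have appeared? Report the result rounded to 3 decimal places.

The wait to go from k to k+1 distinct servers is geometric with mean 29/(29-k).
Sum over k = 15,...,28: E = 29/14 + 29/13 + 29/12 + ... + 29/2 + 29/1 = 94.2953.

94.295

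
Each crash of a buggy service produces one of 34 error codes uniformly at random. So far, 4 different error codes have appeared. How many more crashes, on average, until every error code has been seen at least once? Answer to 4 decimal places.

135.8296

The wait to go from k to k+1 distinct error codes is geometric with mean 34/(34-k).
Sum over k = 4,...,33: E = 34/30 + 34/29 + 34/28 + ... + 34/2 + 34/1 = 135.82956.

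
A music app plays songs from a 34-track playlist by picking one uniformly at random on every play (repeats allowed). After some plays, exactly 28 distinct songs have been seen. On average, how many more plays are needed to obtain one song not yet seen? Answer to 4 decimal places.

5.6667

Each play yields a new song with probability (34-28)/34 = 6/34, so the wait is geometric with mean 34/6.
E = 34/6 = 5.66667.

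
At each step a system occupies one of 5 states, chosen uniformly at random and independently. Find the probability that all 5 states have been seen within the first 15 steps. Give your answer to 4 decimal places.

Let A_i be the event that state i is missing after 15 steps. By inclusion–exclusion on the A_i,
P(all seen) = Σ_{j=0}^{5} (-1)^j C(5,j)((5-j)/5)^15
= 1.00000 - 0.17592 + 0.00470 - 0.00001 + 0.00000 - 0.00000
= 0.82877.

0.8288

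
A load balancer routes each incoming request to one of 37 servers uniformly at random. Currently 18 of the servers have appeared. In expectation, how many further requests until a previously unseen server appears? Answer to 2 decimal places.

1.95

The number of requests until the next new server is geometric with success probability 19/37, so its mean is 37/19.
E = 37/19 = 1.947.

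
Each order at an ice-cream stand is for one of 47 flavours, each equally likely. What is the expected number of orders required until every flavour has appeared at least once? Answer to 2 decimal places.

Split into phases: going from k distinct to k+1 distinct takes on average 47/(47-k) orders.
E[T] = 47/47 + 47/46 + 47/45 + ... + 47/2 + 47/1 = 47·H_{47}.
H_{47} = 4.438, so E[T] = 208.584.

208.58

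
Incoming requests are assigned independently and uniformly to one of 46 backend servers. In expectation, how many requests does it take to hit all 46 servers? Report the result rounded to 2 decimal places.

The wait to go from k to k+1 distinct servers is geometric with mean 46/(46-k).
E[T] = 46/46 + 46/45 + 46/44 + ... + 46/2 + 46/1 = 46·H_{46}.
H_{46} = 4.417, so E[T] = 203.168.

203.17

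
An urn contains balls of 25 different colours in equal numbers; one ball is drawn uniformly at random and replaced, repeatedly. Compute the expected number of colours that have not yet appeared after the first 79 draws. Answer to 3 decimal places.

For each colour, P(unseen after 79) = (24/25)^79 = 0.0398.
By linearity of expectation, E[unseen] = 25·(24/25)^79 = 0.9940.

0.994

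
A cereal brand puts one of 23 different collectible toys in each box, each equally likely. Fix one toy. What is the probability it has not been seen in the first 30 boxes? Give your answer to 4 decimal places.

On each box the fixed toy fails to appear with probability 22/23.
P(still missing after 30) = (22/23)^30 = 0.26354.

0.2635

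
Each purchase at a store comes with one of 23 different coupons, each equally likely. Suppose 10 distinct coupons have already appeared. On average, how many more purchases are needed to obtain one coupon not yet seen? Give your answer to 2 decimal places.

1.77

Each purchase yields a new coupon with probability (23-10)/23 = 13/23, so the wait is geometric with mean 23/13.
E = 23/13 = 1.769.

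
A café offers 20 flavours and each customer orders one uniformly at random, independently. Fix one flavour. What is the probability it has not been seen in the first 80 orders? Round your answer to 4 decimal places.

Each order misses the fixed flavour with probability (20-1)/20 = 19/20, independently.
P(still missing after 80) = (19/20)^80 = 0.01652.

0.0165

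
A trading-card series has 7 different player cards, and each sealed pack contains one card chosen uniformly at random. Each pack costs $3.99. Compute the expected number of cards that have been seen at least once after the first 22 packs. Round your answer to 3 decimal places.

For each card, P(seen in 22 packs) = 1 - (6/7)^22 = 0.9663.
By linearity of expectation, E[distinct seen] = 7·(1 - (6/7)^22) = 6.7643.

6.764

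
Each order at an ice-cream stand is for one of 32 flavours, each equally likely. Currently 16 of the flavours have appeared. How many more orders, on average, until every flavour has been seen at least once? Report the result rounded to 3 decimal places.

With k distinct flavours already seen, the next new one takes an expected 32/(32-k) orders.
Sum over k = 16,...,31: E = 32/16 + 32/15 + 32/14 + ... + 32/2 + 32/1 = 108.1833.

108.183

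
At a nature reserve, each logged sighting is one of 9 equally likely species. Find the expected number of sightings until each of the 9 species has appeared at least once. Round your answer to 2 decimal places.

25.46

Split into phases: going from k distinct to k+1 distinct takes on average 9/(9-k) sightings.
E[T] = 9/9 + 9/8 + 9/7 + ... + 9/2 + 9/1 = 9·H_{9}.
H_{9} = 2.829, so E[T] = 25.461.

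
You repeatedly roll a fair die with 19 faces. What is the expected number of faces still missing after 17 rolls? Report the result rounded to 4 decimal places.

7.5784

For each face, P(unseen after 17) = (18/19)^17 = 0.39886.
By linearity of expectation, E[unseen] = 19·(18/19)^17 = 7.57836.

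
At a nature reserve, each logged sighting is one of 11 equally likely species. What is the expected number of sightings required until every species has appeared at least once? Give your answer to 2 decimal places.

After k distinct species have appeared, the next sighting gives a new one with probability (11-k)/11, so the expected wait for the (k+1)-th is 11/(11-k).
E[T] = 11/11 + 11/10 + 11/9 + ... + 11/2 + 11/1 = 11·H_{11}.
H_{11} = 3.020, so E[T] = 33.219.

33.22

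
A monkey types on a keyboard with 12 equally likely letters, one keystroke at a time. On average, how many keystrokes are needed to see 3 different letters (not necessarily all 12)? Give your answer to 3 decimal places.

With k distinct letters already seen, the next new one arrives after an expected 12/(12-k) keystrokes.
Sum over k = 0,...,2: E = 12/12 + 12/11 + 12/10 = 3.2909.

3.291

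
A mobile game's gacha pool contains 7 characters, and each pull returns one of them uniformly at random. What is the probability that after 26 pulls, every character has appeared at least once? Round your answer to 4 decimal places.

0.8761

By inclusion–exclusion over which characters are missing,
P(all seen) = Σ_{j=0}^{7} (-1)^j C(7,j)((7-j)/7)^26
= 1.00000 - 0.12720 + 0.00333 - 0.00002 + 0.00000 - 0.00000 + 0.00000 - 0.00000
= 0.87612.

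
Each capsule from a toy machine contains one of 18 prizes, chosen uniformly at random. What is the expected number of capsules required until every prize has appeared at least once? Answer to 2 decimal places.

62.91

Split into phases: going from k distinct to k+1 distinct takes on average 18/(18-k) capsules.
E[T] = 18/18 + 18/17 + 18/16 + ... + 18/2 + 18/1 = 18·H_{18}.
H_{18} = 3.495, so E[T] = 62.912.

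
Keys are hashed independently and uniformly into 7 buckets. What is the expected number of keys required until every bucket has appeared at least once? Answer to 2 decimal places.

18.15

After k distinct buckets have appeared, the next key gives a new one with probability (7-k)/7, so the expected wait for the (k+1)-th is 7/(7-k).
E[T] = 7/7 + 7/6 + 7/5 + ... + 7/2 + 7/1 = 7·H_{7}.
H_{7} = 2.593, so E[T] = 18.150.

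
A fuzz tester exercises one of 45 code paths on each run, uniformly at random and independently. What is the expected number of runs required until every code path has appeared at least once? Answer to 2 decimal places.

197.77

After k distinct code paths have appeared, the next run gives a new one with probability (45-k)/45, so the expected wait for the (k+1)-th is 45/(45-k).
E[T] = 45/45 + 45/44 + 45/43 + ... + 45/2 + 45/1 = 45·H_{45}.
H_{45} = 4.395, so E[T] = 197.773.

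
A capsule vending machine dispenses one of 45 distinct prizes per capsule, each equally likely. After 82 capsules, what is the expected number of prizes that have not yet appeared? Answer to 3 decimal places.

7.127

For each prize, P(unseen after 82) = (44/45)^82 = 0.1584.
By linearity of expectation, E[unseen] = 45·(44/45)^82 = 7.1270.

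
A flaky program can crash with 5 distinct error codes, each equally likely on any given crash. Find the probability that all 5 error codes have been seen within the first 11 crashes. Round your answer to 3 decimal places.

0.606

Let A_i be the event that error code i is missing after 11 crashes. By inclusion–exclusion on the A_i,
P(all seen) = Σ_{j=0}^{5} (-1)^j C(5,j)((5-j)/5)^11
= 1.0000 - 0.4295 + 0.0363 - 0.0004 + 0.0000 - 0.0000
= 0.6064.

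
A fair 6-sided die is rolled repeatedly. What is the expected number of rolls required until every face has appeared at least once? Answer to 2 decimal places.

After k distinct faces have appeared, the next roll gives a new one with probability (6-k)/6, so the expected wait for the (k+1)-th is 6/(6-k).
E[T] = 6/6 + 6/5 + 6/4 + 6/3 + 6/2 + 6/1 = 6·H_{6}.
H_{6} = 2.450, so E[T] = 14.700.

14.70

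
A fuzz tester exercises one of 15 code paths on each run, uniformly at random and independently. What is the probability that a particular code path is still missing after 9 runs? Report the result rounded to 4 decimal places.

On each run the fixed code path fails to appear with probability 14/15.
P(still missing after 9) = (14/15)^9 = 0.53744.

0.5374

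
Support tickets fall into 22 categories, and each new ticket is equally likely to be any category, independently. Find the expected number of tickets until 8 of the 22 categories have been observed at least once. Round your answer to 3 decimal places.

9.664

With k distinct categories already seen, the next new one arrives after an expected 22/(22-k) tickets.
Sum over k = 0,...,7: E = 22/22 + 22/21 + 22/20 + ... + 22/16 + 22/15 = 9.6635.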